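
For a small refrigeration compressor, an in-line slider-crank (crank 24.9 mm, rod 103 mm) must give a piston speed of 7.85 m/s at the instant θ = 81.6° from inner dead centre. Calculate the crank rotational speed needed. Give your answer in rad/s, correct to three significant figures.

For an in-line slider-crank, |v_piston| = rω|sinθ|·[1 + r cosθ/√(L² − r² sin²θ)].
With r = 0.0249 m, L = 0.103 m, θ = 81.6°: the bracketed kinematic factor |dx/dθ| = 0.025529 m.
ω = v/|dx/dθ| = 7.85/0.025529 = 307.5 rad/s.

307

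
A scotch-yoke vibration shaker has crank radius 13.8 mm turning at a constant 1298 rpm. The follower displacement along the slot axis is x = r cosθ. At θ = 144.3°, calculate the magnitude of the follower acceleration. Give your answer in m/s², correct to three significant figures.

207

ω = 135.9 rad/s (from 1298 rpm).
x = r cosθ ⇒ ẍ = −rω² cosθ (ω constant).
|a| = rω²|cosθ| = 0.0138·(135.9)²·|cos 144.3°| = 207.06 m/s².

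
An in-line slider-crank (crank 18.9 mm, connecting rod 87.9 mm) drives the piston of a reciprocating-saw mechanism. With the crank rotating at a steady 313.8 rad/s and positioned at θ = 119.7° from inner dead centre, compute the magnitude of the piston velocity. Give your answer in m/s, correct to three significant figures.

ω = 313.8 rad/s
For an in-line slider-crank, x = r cosθ + √(L² − r² sin²θ), so v = −rω sinθ·[1 + r cosθ/√(L² − r² sin²θ)].
With r = 0.0189 m, L = 0.0879 m, θ = 119.7°: √(L² − r² sin²θ) = 0.086353 m.
v = −0.0189·313.8·0.86863·[1 + 0.0189·-0.49546/0.086353] = -4.593 m/s.
|v| = 4.593 m/s.

4.59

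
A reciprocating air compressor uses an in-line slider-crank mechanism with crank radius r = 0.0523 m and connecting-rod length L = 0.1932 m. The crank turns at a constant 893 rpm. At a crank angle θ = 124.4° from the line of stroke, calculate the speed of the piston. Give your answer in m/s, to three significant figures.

3.40

ω = 2π·893/60 = 93.51 rad/s
For an in-line slider-crank, x = r cosθ + √(L² − r² sin²θ), so v = −rω sinθ·[1 + r cosθ/√(L² − r² sin²θ)].
With r = 0.0523 m, L = 0.1932 m, θ = 124.4°: √(L² − r² sin²θ) = 0.18832 m.
v = −0.0523·93.51·0.82511·[1 + 0.0523·-0.56497/0.18832] = -3.4023 m/s.
|v| = 3.4023 m/s.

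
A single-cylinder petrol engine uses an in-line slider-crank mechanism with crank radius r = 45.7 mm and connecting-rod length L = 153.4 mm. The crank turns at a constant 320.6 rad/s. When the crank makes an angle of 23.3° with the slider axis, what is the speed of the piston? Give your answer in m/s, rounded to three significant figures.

ω = 320.6 rad/s
For an in-line slider-crank, x = r cosθ + √(L² − r² sin²θ), so v = −rω sinθ·[1 + r cosθ/√(L² − r² sin²θ)].
With r = 0.0457 m, L = 0.1534 m, θ = 23.3°: √(L² − r² sin²θ) = 0.15233 m.
v = −0.0457·320.6·0.39555·[1 + 0.0457·0.91845/0.15233] = -7.3921 m/s.
|v| = 7.3921 m/s.

7.39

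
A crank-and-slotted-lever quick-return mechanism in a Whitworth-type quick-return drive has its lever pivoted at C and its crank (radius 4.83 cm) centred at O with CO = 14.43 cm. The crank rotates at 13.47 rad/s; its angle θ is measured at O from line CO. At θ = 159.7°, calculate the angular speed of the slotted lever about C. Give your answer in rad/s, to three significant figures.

5.62

ω = 13.47 rad/s
Crank pin A relative to C: A = (d + r cosθ, r sinθ); lever angle φ = atan2(r sinθ, d + r cosθ).
Differentiating tanφ: φ̇ = rω(d cosθ + r)/(d² + r² + 2dr cosθ).
d² + r² + 2dr cosθ = |CA|² = 0.0100818 m²;  d cosθ + r = -0.087037 m.
|ω_lever| = |0.0483·13.47·-0.087037| / 0.0100818 = 5.6167 rad/s.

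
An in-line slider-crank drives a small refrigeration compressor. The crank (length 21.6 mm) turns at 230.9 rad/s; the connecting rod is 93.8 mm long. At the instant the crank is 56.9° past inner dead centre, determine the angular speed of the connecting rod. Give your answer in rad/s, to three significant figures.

29.6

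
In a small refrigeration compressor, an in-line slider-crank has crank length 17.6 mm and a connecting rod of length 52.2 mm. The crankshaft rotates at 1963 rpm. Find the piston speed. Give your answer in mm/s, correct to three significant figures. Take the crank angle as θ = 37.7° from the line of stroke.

2820

ω = 2π·1963/60 = 205.6 rad/s
For an in-line slider-crank, x = r cosθ + √(L² − r² sin²θ), so v = −rω sinθ·[1 + r cosθ/√(L² − r² sin²θ)].
With r = 0.0176 m, L = 0.0522 m, θ = 37.7°: √(L² − r² sin²θ) = 0.051078 m.
v = −0.0176·205.6·0.61153·[1 + 0.0176·0.79122/0.051078] = -2.8157 m/s.
|v| = 2.8157 m/s = 2815.7 mm/s.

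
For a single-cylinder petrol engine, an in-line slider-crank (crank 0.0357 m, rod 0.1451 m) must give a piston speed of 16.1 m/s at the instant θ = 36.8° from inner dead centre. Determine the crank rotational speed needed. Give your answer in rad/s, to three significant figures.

628

For an in-line slider-crank, |v_piston| = rω|sinθ|·[1 + r cosθ/√(L² − r² sin²θ)].
With r = 0.0357 m, L = 0.1451 m, θ = 36.8°: the bracketed kinematic factor |dx/dθ| = 0.025645 m.
ω = v/|dx/dθ| = 16.1/0.025645 = 627.81 rad/s.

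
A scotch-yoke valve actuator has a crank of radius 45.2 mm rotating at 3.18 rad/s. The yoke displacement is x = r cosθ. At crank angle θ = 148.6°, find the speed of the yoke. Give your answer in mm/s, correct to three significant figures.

ω = 3.18 rad/s
x = r cosθ ⇒ ẋ = −rω sinθ.
|v| = rω|sinθ| = 0.0452·3.18·|sin 148.6°| = 0.074888 m/s = 74.888 mm/s.

74.9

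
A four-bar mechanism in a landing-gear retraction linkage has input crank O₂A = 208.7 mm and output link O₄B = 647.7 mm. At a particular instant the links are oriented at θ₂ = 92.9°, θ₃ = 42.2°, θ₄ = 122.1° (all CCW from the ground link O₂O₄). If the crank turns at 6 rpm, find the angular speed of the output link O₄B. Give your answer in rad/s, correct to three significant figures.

ω₂ = 0.6283 rad/s (from 6 rpm).
Differentiating the loop-closure r₂e^{iθ₂}+r₃e^{iθ₃}=r₁+r₄e^{iθ₄} gives r₂ω₂e^{iθ₂}+r₃ω₃e^{iθ₃}=r₄ω₄e^{iθ₄}.
Eliminating the other unknown: ω₄ = r₂ω₂ sin(θ₂−θ₃) / [r₄ sin(θ₄−θ₃)].
Numerator sine = +0.77384; denominator sine = +0.98450.
Result = 0.2087·0.6283·(+0.77384) / (0.6477·(+0.98450)) = +0.15913 rad/s; magnitude 0.15913 rad/s.

0.159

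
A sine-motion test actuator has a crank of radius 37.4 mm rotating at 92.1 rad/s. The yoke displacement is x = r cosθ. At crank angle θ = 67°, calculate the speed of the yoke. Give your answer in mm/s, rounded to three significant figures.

3170

ω = 92.1 rad/s
x = r cosθ ⇒ ẋ = −rω sinθ.
|v| = rω|sinθ| = 0.0374·92.1·|sin 67°| = 3.1707 m/s = 3170.7 mm/s.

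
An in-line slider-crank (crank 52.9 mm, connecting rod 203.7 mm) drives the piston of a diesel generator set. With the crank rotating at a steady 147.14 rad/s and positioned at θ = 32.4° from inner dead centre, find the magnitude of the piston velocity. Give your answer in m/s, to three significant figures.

5.09

ω = 147.1 rad/s
For an in-line slider-crank, x = r cosθ + √(L² − r² sin²θ), so v = −rω sinθ·[1 + r cosθ/√(L² − r² sin²θ)].
With r = 0.0529 m, L = 0.2037 m, θ = 32.4°: √(L² − r² sin²θ) = 0.20172 m.
v = −0.0529·147.1·0.53583·[1 + 0.0529·0.84433/0.20172] = -5.0942 m/s.
|v| = 5.0942 m/s.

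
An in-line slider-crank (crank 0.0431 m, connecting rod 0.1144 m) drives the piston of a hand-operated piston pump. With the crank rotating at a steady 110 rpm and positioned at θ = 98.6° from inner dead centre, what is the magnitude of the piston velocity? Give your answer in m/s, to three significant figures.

0.461

ω = 2π·110/60 = 11.52 rad/s
For an in-line slider-crank, x = r cosθ + √(L² − r² sin²θ), so v = −rω sinθ·[1 + r cosθ/√(L² − r² sin²θ)].
With r = 0.0431 m, L = 0.1144 m, θ = 98.6°: √(L² − r² sin²θ) = 0.10617 m.
v = −0.0431·11.52·0.98876·[1 + 0.0431·-0.14954/0.10617] = -0.46109 m/s.
|v| = 0.46109 m/s.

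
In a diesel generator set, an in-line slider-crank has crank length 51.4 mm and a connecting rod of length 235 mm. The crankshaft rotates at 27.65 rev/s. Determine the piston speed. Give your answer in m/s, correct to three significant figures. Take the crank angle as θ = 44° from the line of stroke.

ω = 2π·27.6 = 173.7 rad/s
For an in-line slider-crank, x = r cosθ + √(L² − r² sin²θ), so v = −rω sinθ·[1 + r cosθ/√(L² − r² sin²θ)].
With r = 0.0514 m, L = 0.235 m, θ = 44°: √(L² − r² sin²θ) = 0.23227 m.
v = −0.0514·173.7·0.69466·[1 + 0.0514·0.71934/0.23227] = -7.1905 m/s.
|v| = 7.1905 m/s.

7.19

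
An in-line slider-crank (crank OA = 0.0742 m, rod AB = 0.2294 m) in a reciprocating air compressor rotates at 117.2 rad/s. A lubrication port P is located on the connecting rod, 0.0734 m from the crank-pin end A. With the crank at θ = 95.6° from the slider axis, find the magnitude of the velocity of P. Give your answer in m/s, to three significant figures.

8.58

ω = 117.2 rad/s.  Crank-pin speed |V_A| = rω = 8.6962 m/s, perpendicular to OA.
Rod angle: sinφ = −(r/L) sinθ ⇒ φ = -18.778°; ω_rod = −rω cosθ/√(L²−r²sin²θ) = +3.9072 rad/s.
V_P = V_A + ω_rod × AP, with AP = 0.0734 m along the rod.
Components: V_Px = −rω sinθ − a·ω_rod·sinφ = -8.5624 m/s;  V_Py = rω cosθ + a·ω_rod·cosφ = -0.57708 m/s.
|V_P| = √(V_Px² + V_Py²) = 8.5818 m/s.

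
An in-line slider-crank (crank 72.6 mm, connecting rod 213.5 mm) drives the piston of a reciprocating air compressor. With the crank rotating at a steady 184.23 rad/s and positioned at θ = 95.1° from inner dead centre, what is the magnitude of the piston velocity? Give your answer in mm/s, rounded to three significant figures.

ω = 184.2 rad/s
For an in-line slider-crank, x = r cosθ + √(L² − r² sin²θ), so v = −rω sinθ·[1 + r cosθ/√(L² − r² sin²θ)].
With r = 0.0726 m, L = 0.2135 m, θ = 95.1°: √(L² − r² sin²θ) = 0.20088 m.
v = −0.0726·184.2·0.99604·[1 + 0.0726·-0.08889/0.20088] = -12.894 m/s.
|v| = 12.894 m/s = 12894 mm/s.

12900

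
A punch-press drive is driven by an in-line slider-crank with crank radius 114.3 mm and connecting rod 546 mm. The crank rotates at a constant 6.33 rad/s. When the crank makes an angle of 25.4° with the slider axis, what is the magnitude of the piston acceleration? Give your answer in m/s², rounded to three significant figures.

4.75

ω = 6.33 rad/s
x(θ) = r cosθ + √(L² − r² sin²θ); with ω constant, a = ω²·d²x/dθ².
d²x/dθ² = −r cosθ − r²(cos2θ)/√u − r⁴ sin²2θ/(4u^{3/2}),  u = L² − r² sin²θ = 0.295712 m².
Substituting r = 0.1143 m, L = 0.546 m, θ = 25.4°: d²x/dθ² = -0.11859 m.
a = ω²·d²x/dθ² = (6.33)²·(-0.11859) = -4.752 m/s²;  |a| = 4.752 m/s².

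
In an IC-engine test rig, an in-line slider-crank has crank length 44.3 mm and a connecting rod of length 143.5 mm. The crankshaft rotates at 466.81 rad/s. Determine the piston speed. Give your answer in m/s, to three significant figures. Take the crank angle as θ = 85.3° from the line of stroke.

21.2

ω = 466.8 rad/s
For an in-line slider-crank, x = r cosθ + √(L² − r² sin²θ), so v = −rω sinθ·[1 + r cosθ/√(L² − r² sin²θ)].
With r = 0.0443 m, L = 0.1435 m, θ = 85.3°: √(L² − r² sin²θ) = 0.13654 m.
v = −0.0443·466.8·0.99664·[1 + 0.0443·0.08194/0.13654] = -21.158 m/s.
|v| = 21.158 m/s.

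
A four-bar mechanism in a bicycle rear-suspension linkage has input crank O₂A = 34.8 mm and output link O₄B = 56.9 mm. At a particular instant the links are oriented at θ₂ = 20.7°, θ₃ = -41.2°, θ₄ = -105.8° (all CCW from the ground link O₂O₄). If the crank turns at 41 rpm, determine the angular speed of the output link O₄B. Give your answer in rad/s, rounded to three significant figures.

2.56

ω₂ = 4.294 rad/s (from 41 rpm).
Differentiating the loop-closure r₂e^{iθ₂}+r₃e^{iθ₃}=r₁+r₄e^{iθ₄} gives r₂ω₂e^{iθ₂}+r₃ω₃e^{iθ₃}=r₄ω₄e^{iθ₄}.
Eliminating the other unknown: ω₄ = r₂ω₂ sin(θ₂−θ₃) / [r₄ sin(θ₄−θ₃)].
Numerator sine = +0.88213; denominator sine = -0.90334.
Result = 0.0348·4.294·(+0.88213) / (0.0569·(-0.90334)) = -2.5643 rad/s; magnitude 2.5643 rad/s.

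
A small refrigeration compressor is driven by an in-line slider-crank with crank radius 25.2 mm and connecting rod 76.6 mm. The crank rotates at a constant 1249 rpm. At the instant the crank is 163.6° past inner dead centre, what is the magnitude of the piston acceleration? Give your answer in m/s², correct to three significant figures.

293

ω = 2π·1249/60 = 130.8 rad/s
x(θ) = r cosθ + √(L² − r² sin²θ); with ω constant, a = ω²·d²x/dθ².
d²x/dθ² = −r cosθ − r²(cos2θ)/√u − r⁴ sin²2θ/(4u^{3/2}),  u = L² − r² sin²θ = 0.00581694 m².
Substituting r = 0.0252 m, L = 0.0766 m, θ = 163.6°: d²x/dθ² = +0.017109 m.
a = ω²·d²x/dθ² = (130.8)²·(+0.017109) = +292.69 m/s²;  |a| = 292.69 m/s².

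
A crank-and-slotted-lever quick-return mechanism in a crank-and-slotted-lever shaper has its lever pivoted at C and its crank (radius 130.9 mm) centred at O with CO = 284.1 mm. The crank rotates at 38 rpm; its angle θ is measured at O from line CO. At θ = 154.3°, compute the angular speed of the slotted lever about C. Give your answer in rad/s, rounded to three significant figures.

ω = 3.979 rad/s (from 38 rpm).
Crank pin A relative to C: A = (d + r cosθ, r sinθ); lever angle φ = atan2(r sinθ, d + r cosθ).
Differentiating tanφ: φ̇ = rω(d cosθ + r)/(d² + r² + 2dr cosθ).
d² + r² + 2dr cosθ = |CA|² = 0.0308279 m²;  d cosθ + r = -0.1251 m.
|ω_lever| = |0.1309·3.979·-0.1251| / 0.0308279 = 2.1137 rad/s.

2.11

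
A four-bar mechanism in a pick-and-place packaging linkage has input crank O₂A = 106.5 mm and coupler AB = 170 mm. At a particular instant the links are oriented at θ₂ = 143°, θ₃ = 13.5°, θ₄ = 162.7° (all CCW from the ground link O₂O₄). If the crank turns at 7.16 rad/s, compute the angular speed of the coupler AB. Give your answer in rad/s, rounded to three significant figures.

2.95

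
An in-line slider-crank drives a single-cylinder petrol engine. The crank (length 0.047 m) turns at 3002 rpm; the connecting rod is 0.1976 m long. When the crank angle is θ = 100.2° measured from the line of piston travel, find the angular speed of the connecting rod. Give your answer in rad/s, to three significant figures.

13.6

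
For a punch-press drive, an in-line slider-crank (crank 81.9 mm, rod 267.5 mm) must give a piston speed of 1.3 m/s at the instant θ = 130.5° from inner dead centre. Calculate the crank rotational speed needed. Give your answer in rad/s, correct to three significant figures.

26.2

For an in-line slider-crank, |v_piston| = rω|sinθ|·[1 + r cosθ/√(L² − r² sin²θ)].
With r = 0.0819 m, L = 0.2675 m, θ = 130.5°: the bracketed kinematic factor |dx/dθ| = 0.049544 m.
ω = v/|dx/dθ| = 1.3/0.049544 = 26.239 rad/s.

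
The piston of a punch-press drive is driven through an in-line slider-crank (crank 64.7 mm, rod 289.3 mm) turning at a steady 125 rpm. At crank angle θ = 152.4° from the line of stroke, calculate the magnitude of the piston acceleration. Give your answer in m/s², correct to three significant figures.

ω = 2π·125/60 = 13.09 rad/s
x(θ) = r cosθ + √(L² − r² sin²θ); with ω constant, a = ω²·d²x/dθ².
d²x/dθ² = −r cosθ − r²(cos2θ)/√u − r⁴ sin²2θ/(4u^{3/2}),  u = L² − r² sin²θ = 0.082796 m².
Substituting r = 0.0647 m, L = 0.2893 m, θ = 152.4°: d²x/dθ² = +0.048911 m.
a = ω²·d²x/dθ² = (13.09)²·(+0.048911) = +8.3807 m/s²;  |a| = 8.3807 m/s².

8.38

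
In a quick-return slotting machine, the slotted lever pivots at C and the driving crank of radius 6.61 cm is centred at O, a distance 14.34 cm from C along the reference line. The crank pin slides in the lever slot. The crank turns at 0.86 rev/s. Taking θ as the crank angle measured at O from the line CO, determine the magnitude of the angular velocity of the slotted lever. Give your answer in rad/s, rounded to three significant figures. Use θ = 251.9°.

0.404

ω = 5.404 rad/s (from 0.86 rev/s).
Crank pin A relative to C: A = (d + r cosθ, r sinθ); lever angle φ = atan2(r sinθ, d + r cosθ).
Differentiating tanφ: φ̇ = rω(d cosθ + r)/(d² + r² + 2dr cosθ).
d² + r² + 2dr cosθ = |CA|² = 0.0190431 m²;  d cosθ + r = +0.021549 m.
|ω_lever| = |0.0661·5.404·+0.021549| / 0.0190431 = 0.40417 rad/s.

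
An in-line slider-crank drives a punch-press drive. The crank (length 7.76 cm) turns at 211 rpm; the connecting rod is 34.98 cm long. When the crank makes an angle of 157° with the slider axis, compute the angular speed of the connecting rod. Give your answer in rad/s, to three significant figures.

4.53

ω = 22.1 rad/s (converted from 211 rpm).
The rod makes angle φ with the slider axis where L sinφ = r sinθ; differentiating, L cosφ·φ̇ = r ω cosθ.
L cosφ = √(L² − r² sin²θ) = 0.34848 m.
|ω_rod| = r ω |cosθ| / √(L² − r² sin²θ) = 0.0776·22.1·0.92050/0.34848 = 4.5292 rad/s.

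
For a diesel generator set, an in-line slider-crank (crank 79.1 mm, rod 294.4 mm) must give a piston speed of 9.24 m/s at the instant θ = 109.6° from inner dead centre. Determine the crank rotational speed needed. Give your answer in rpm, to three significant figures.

1310

For an in-line slider-crank, |v_piston| = rω|sinθ|·[1 + r cosθ/√(L² − r² sin²θ)].
With r = 0.0791 m, L = 0.2944 m, θ = 109.6°: the bracketed kinematic factor |dx/dθ| = 0.067574 m.
ω = v/|dx/dθ| = 9.24/0.067574 = 136.74 rad/s.
N = 60ω/(2π) = 1305.8 rpm.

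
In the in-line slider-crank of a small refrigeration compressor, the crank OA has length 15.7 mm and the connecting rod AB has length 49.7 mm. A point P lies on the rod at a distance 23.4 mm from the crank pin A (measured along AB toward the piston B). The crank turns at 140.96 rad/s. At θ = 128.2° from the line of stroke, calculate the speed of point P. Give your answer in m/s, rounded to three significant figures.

ω = 141 rad/s.  Crank-pin speed |V_A| = rω = 2.2131 m/s, perpendicular to OA.
Rod angle: sinφ = −(r/L) sinθ ⇒ φ = -14.374°; ω_rod = −rω cosθ/√(L²−r²sin²θ) = +28.427 rad/s.
V_P = V_A + ω_rod × AP, with AP = 0.0234 m along the rod.
Components: V_Px = −rω sinθ − a·ω_rod·sinφ = -1.574 m/s;  V_Py = rω cosθ + a·ω_rod·cosφ = -0.72422 m/s.
|V_P| = √(V_Px² + V_Py²) = 1.7326 m/s.

1.73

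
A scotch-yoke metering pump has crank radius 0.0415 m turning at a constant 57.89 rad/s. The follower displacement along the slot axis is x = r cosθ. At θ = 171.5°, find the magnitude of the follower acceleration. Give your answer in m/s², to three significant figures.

138

ω = 57.89 rad/s
x = r cosθ ⇒ ẍ = −rω² cosθ (ω constant).
|a| = rω²|cosθ| = 0.0415·(57.89)²·|cos 171.5°| = 137.55 m/s².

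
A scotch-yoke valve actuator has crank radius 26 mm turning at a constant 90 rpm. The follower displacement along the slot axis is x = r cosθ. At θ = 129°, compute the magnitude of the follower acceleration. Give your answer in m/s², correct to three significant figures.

ω = 9.425 rad/s (from 90 rpm).
x = r cosθ ⇒ ẍ = −rω² cosθ (ω constant).
|a| = rω²|cosθ| = 0.026·(9.425)²·|cos 129°| = 1.4534 m/s².

1.45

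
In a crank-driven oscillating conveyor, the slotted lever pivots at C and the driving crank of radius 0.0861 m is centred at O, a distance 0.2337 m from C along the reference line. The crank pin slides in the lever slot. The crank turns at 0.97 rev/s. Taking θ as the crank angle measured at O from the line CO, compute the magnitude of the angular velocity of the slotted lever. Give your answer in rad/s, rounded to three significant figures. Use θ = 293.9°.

ω = 6.095 rad/s (from 0.97 rev/s).
Crank pin A relative to C: A = (d + r cosθ, r sinθ); lever angle φ = atan2(r sinθ, d + r cosθ).
Differentiating tanφ: φ̇ = rω(d cosθ + r)/(d² + r² + 2dr cosθ).
d² + r² + 2dr cosθ = |CA|² = 0.0783331 m²;  d cosθ + r = +0.18078 m.
|ω_lever| = |0.0861·6.095·+0.18078| / 0.0783331 = 1.2111 rad/s.

1.21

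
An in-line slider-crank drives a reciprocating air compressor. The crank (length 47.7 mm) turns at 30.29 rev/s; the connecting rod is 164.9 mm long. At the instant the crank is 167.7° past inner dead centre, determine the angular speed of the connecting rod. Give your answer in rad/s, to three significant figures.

53.9

ω = 190.3 rad/s (converted from 30.29 rev/s).
The rod makes angle φ with the slider axis where L sinφ = r sinθ; differentiating, L cosφ·φ̇ = r ω cosθ.
L cosφ = √(L² − r² sin²θ) = 0.16459 m.
|ω_rod| = r ω |cosθ| / √(L² − r² sin²θ) = 0.0477·190.3·0.97705/0.16459 = 53.891 rad/s.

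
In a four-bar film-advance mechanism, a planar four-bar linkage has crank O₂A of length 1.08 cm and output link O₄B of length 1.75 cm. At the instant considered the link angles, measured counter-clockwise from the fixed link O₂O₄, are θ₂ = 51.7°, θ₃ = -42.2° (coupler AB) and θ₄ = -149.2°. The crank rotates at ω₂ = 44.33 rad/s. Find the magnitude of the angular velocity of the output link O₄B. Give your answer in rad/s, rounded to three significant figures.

ω₂ = 44.33 rad/s
Differentiating the loop-closure r₂e^{iθ₂}+r₃e^{iθ₃}=r₁+r₄e^{iθ₄} gives r₂ω₂e^{iθ₂}+r₃ω₃e^{iθ₃}=r₄ω₄e^{iθ₄}.
Eliminating the other unknown: ω₄ = r₂ω₂ sin(θ₂−θ₃) / [r₄ sin(θ₄−θ₃)].
Numerator sine = +0.99768; denominator sine = -0.95630.
Result = 0.0108·44.33·(+0.99768) / (0.0175·(-0.95630)) = -28.542 rad/s; magnitude 28.542 rad/s.

28.5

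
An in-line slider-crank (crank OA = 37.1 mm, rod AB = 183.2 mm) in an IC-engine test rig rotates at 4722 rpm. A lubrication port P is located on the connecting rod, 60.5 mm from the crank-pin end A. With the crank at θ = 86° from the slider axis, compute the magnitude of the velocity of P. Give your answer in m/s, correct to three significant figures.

ω = 494.5 rad/s.  Crank-pin speed |V_A| = rω = 18.345 m/s, perpendicular to OA.
Rod angle: sinφ = −(r/L) sinθ ⇒ φ = -11.655°; ω_rod = −rω cosθ/√(L²−r²sin²θ) = -7.1324 rad/s.
V_P = V_A + ω_rod × AP, with AP = 0.0605 m along the rod.
Components: V_Px = −rω sinθ − a·ω_rod·sinφ = -18.388 m/s;  V_Py = rω cosθ + a·ω_rod·cosφ = +0.8571 m/s.
|V_P| = √(V_Px² + V_Py²) = 18.408 m/s.

18.4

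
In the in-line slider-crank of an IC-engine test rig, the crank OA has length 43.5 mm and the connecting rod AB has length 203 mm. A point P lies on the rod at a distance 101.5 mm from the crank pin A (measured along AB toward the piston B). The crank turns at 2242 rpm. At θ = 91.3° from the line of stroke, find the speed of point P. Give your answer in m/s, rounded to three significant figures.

ω = 234.8 rad/s.  Crank-pin speed |V_A| = rω = 10.213 m/s, perpendicular to OA.
Rod angle: sinφ = −(r/L) sinθ ⇒ φ = -12.370°; ω_rod = −rω cosθ/√(L²−r²sin²θ) = +1.1685 rad/s.
V_P = V_A + ω_rod × AP, with AP = 0.1015 m along the rod.
Components: V_Px = −rω sinθ − a·ω_rod·sinφ = -10.185 m/s;  V_Py = rω cosθ + a·ω_rod·cosφ = -0.11585 m/s.
|V_P| = √(V_Px² + V_Py²) = 10.186 m/s.

10.2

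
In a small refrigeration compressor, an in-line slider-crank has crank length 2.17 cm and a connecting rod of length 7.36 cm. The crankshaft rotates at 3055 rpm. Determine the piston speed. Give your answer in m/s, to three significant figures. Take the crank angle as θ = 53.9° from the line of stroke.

6.61

ω = 2π·3055/60 = 319.9 rad/s
For an in-line slider-crank, x = r cosθ + √(L² − r² sin²θ), so v = −rω sinθ·[1 + r cosθ/√(L² − r² sin²θ)].
With r = 0.0217 m, L = 0.0736 m, θ = 53.9°: √(L² − r² sin²θ) = 0.071481 m.
v = −0.0217·319.9·0.80799·[1 + 0.0217·0.58920/0.071481] = -6.6126 m/s.
|v| = 6.6126 m/s.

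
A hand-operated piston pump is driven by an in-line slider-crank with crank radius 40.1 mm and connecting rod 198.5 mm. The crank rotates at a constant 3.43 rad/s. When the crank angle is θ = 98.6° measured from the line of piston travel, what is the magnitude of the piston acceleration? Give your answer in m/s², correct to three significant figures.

ω = 3.43 rad/s
x(θ) = r cosθ + √(L² − r² sin²θ); with ω constant, a = ω²·d²x/dθ².
d²x/dθ² = −r cosθ − r²(cos2θ)/√u − r⁴ sin²2θ/(4u^{3/2}),  u = L² − r² sin²θ = 0.0378302 m².
Substituting r = 0.0401 m, L = 0.1985 m, θ = 98.6°: d²x/dθ² = +0.013886 m.
a = ω²·d²x/dθ² = (3.43)²·(+0.013886) = +0.16337 m/s²;  |a| = 0.16337 m/s².

0.163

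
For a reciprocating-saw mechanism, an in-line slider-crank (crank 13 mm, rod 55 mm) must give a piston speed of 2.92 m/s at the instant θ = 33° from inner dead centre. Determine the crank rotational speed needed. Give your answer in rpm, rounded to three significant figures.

3280

For an in-line slider-crank, |v_piston| = rω|sinθ|·[1 + r cosθ/√(L² − r² sin²θ)].
With r = 0.013 m, L = 0.055 m, θ = 33°: the bracketed kinematic factor |dx/dθ| = 0.0084956 m.
ω = v/|dx/dθ| = 2.92/0.0084956 = 343.71 rad/s.
N = 60ω/(2π) = 3282.2 rpm.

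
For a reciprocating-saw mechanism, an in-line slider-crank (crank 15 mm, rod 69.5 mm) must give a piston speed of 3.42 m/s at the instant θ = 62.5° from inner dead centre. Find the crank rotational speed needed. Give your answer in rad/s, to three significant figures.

233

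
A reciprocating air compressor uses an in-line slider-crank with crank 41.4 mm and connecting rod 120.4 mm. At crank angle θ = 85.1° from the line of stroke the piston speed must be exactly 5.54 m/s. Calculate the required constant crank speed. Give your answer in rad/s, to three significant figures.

130

For an in-line slider-crank, |v_piston| = rω|sinθ|·[1 + r cosθ/√(L² − r² sin²θ)].
With r = 0.0414 m, L = 0.1204 m, θ = 85.1°: the bracketed kinematic factor |dx/dθ| = 0.042538 m.
ω = v/|dx/dθ| = 5.54/0.042538 = 130.24 rad/s.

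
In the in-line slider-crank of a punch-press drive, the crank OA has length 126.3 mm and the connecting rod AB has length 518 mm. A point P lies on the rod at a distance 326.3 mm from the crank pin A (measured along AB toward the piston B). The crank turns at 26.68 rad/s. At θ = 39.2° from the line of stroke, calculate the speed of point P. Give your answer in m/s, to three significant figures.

ω = 26.68 rad/s.  Crank-pin speed |V_A| = rω = 3.3697 m/s, perpendicular to OA.
Rod angle: sinφ = −(r/L) sinθ ⇒ φ = -8.865°; ω_rod = −rω cosθ/√(L²−r²sin²θ) = -5.1021 rad/s.
V_P = V_A + ω_rod × AP, with AP = 0.3263 m along the rod.
Components: V_Px = −rω sinθ − a·ω_rod·sinφ = -2.3863 m/s;  V_Py = rω cosθ + a·ω_rod·cosφ = +0.96639 m/s.
|V_P| = √(V_Px² + V_Py²) = 2.5745 m/s.

2.57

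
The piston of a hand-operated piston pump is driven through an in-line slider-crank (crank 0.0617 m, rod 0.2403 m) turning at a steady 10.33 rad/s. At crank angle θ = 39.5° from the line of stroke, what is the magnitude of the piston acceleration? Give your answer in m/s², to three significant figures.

5.44

ω = 10.33 rad/s
x(θ) = r cosθ + √(L² − r² sin²θ); with ω constant, a = ω²·d²x/dθ².
d²x/dθ² = −r cosθ − r²(cos2θ)/√u − r⁴ sin²2θ/(4u^{3/2}),  u = L² − r² sin²θ = 0.0562038 m².
Substituting r = 0.0617 m, L = 0.2403 m, θ = 39.5°: d²x/dθ² = -0.050935 m.
a = ω²·d²x/dθ² = (10.33)²·(-0.050935) = -5.4352 m/s²;  |a| = 5.4352 m/s².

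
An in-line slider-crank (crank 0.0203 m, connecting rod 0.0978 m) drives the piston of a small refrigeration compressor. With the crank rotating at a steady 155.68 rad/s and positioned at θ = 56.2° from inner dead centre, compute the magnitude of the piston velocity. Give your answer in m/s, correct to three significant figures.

2.93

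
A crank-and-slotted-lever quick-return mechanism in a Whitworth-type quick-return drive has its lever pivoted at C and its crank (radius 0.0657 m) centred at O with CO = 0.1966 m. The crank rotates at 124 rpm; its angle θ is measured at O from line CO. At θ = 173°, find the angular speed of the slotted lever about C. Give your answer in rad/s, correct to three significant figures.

6.37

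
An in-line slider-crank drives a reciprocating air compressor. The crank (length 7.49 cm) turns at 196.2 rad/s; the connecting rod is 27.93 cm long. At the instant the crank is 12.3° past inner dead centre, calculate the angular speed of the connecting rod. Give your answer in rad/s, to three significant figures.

51.5

ω = 196.2 rad/s
The rod makes angle φ with the slider axis where L sinφ = r sinθ; differentiating, L cosφ·φ̇ = r ω cosθ.
L cosφ = √(L² − r² sin²θ) = 0.27884 m.
|ω_rod| = r ω |cosθ| / √(L² − r² sin²θ) = 0.0749·196.2·0.97705/0.27884 = 51.491 rad/s.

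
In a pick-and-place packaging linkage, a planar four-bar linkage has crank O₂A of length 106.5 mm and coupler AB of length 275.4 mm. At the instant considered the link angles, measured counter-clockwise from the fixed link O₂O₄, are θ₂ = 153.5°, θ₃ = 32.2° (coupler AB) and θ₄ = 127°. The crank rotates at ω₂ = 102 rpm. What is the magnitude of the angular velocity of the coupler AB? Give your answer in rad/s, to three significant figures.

1.85

ω₂ = 10.68 rad/s (from 102 rpm).
Differentiating the loop-closure r₂e^{iθ₂}+r₃e^{iθ₃}=r₁+r₄e^{iθ₄} gives r₂ω₂e^{iθ₂}+r₃ω₃e^{iθ₃}=r₄ω₄e^{iθ₄}.
Eliminating the other unknown: ω₃ = r₂ω₂ sin(θ₄−θ₂) / [r₃ sin(θ₃−θ₄)].
Numerator sine = -0.44620; denominator sine = -0.99649.
Result = 0.1065·10.68·(-0.44620) / (0.2754·(-0.99649)) = +1.8496 rad/s; magnitude 1.8496 rad/s.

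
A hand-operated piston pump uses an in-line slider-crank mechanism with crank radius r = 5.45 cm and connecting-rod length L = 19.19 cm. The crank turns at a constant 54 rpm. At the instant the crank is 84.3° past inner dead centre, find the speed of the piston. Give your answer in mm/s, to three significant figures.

316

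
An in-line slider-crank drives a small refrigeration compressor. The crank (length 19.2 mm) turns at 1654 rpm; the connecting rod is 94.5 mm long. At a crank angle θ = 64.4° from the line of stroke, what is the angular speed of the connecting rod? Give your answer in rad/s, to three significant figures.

15.5

ω = 173.2 rad/s (converted from 1654 rpm).
The rod makes angle φ with the slider axis where L sinφ = r sinθ; differentiating, L cosφ·φ̇ = r ω cosθ.
L cosφ = √(L² − r² sin²θ) = 0.0929 m.
|ω_rod| = r ω |cosθ| / √(L² − r² sin²θ) = 0.0192·173.2·0.43209/0.0929 = 15.467 rad/s.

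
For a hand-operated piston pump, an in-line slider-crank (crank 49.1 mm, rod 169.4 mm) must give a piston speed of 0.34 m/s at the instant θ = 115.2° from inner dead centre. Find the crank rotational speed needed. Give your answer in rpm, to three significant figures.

83.8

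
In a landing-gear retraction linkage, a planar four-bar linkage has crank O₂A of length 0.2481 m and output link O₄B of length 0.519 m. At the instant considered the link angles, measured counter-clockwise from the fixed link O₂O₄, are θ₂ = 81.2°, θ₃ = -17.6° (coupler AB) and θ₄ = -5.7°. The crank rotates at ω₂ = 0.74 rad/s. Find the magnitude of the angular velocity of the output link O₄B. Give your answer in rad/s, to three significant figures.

ω₂ = 0.74 rad/s
Differentiating the loop-closure r₂e^{iθ₂}+r₃e^{iθ₃}=r₁+r₄e^{iθ₄} gives r₂ω₂e^{iθ₂}+r₃ω₃e^{iθ₃}=r₄ω₄e^{iθ₄}.
Eliminating the other unknown: ω₄ = r₂ω₂ sin(θ₂−θ₃) / [r₄ sin(θ₄−θ₃)].
Numerator sine = +0.98823; denominator sine = +0.20620.
Result = 0.2481·0.74·(+0.98823) / (0.519·(+0.20620)) = +1.6953 rad/s; magnitude 1.6953 rad/s.

1.70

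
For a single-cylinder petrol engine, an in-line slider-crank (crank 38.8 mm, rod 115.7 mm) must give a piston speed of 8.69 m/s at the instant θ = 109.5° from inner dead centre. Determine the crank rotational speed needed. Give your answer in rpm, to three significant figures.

For an in-line slider-crank, |v_piston| = rω|sinθ|·[1 + r cosθ/√(L² − r² sin²θ)].
With r = 0.0388 m, L = 0.1157 m, θ = 109.5°: the bracketed kinematic factor |dx/dθ| = 0.032259 m.
ω = v/|dx/dθ| = 8.69/0.032259 = 269.38 rad/s.
N = 60ω/(2π) = 2572.4 rpm.

2570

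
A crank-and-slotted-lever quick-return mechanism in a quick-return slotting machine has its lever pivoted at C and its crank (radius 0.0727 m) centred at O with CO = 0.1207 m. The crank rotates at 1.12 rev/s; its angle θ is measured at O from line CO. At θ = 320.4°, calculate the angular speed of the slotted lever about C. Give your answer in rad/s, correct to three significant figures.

2.54

ω = 7.037 rad/s (from 1.12 rev/s).
Crank pin A relative to C: A = (d + r cosθ, r sinθ); lever angle φ = atan2(r sinθ, d + r cosθ).
Differentiating tanφ: φ̇ = rω(d cosθ + r)/(d² + r² + 2dr cosθ).
d² + r² + 2dr cosθ = |CA|² = 0.0333761 m²;  d cosθ + r = +0.1657 m.
|ω_lever| = |0.0727·7.037·+0.1657| / 0.0333761 = 2.5399 rad/s.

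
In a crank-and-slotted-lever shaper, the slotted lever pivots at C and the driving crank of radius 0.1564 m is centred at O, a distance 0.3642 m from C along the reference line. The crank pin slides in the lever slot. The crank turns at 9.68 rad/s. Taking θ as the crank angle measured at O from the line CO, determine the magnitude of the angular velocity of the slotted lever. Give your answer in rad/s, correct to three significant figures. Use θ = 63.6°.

ω = 9.68 rad/s
Crank pin A relative to C: A = (d + r cosθ, r sinθ); lever angle φ = atan2(r sinθ, d + r cosθ).
Differentiating tanφ: φ̇ = rω(d cosθ + r)/(d² + r² + 2dr cosθ).
d² + r² + 2dr cosθ = |CA|² = 0.207756 m²;  d cosθ + r = +0.31834 m.
|ω_lever| = |0.1564·9.68·+0.31834| / 0.207756 = 2.3198 rad/s.

2.32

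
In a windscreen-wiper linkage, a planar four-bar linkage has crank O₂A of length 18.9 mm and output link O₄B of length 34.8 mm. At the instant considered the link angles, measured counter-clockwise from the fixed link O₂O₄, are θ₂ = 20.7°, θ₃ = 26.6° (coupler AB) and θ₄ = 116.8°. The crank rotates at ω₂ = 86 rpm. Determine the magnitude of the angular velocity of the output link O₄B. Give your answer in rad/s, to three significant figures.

ω₂ = 9.006 rad/s (from 86 rpm).
Differentiating the loop-closure r₂e^{iθ₂}+r₃e^{iθ₃}=r₁+r₄e^{iθ₄} gives r₂ω₂e^{iθ₂}+r₃ω₃e^{iθ₃}=r₄ω₄e^{iθ₄}.
Eliminating the other unknown: ω₄ = r₂ω₂ sin(θ₂−θ₃) / [r₄ sin(θ₄−θ₃)].
Numerator sine = -0.10279; denominator sine = +0.99999.
Result = 0.0189·9.006·(-0.10279) / (0.0348·(+0.99999)) = -0.50278 rad/s; magnitude 0.50278 rad/s.

0.503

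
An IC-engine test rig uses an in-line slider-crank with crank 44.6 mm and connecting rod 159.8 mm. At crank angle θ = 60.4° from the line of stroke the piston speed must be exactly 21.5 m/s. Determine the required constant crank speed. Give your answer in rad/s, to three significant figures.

485

For an in-line slider-crank, |v_piston| = rω|sinθ|·[1 + r cosθ/√(L² − r² sin²θ)].
With r = 0.0446 m, L = 0.1598 m, θ = 60.4°: the bracketed kinematic factor |dx/dθ| = 0.04429 m.
ω = v/|dx/dθ| = 21.5/0.04429 = 485.43 rad/s.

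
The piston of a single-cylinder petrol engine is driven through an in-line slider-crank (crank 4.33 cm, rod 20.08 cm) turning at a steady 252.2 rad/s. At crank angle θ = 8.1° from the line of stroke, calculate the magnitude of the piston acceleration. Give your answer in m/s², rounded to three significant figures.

3300

ω = 252.2 rad/s
x(θ) = r cosθ + √(L² − r² sin²θ); with ω constant, a = ω²·d²x/dθ².
d²x/dθ² = −r cosθ − r²(cos2θ)/√u − r⁴ sin²2θ/(4u^{3/2}),  u = L² − r² sin²θ = 0.0402834 m².
Substituting r = 0.0433 m, L = 0.2008 m, θ = 8.1°: d²x/dθ² = -0.051847 m.
a = ω²·d²x/dθ² = (252.2)²·(-0.051847) = -3297.7 m/s²;  |a| = 3297.7 m/s².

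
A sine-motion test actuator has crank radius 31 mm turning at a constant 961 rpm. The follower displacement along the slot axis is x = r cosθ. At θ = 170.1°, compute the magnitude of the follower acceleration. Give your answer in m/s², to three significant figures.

ω = 100.6 rad/s (from 961 rpm).
x = r cosθ ⇒ ẍ = −rω² cosθ (ω constant).
|a| = rω²|cosθ| = 0.031·(100.6)²·|cos 170.1°| = 309.28 m/s².

309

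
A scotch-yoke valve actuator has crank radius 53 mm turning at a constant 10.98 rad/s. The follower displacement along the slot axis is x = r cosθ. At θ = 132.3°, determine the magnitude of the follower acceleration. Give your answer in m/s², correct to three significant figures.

4.30

ω = 10.98 rad/s
x = r cosθ ⇒ ẍ = −rω² cosθ (ω constant).
|a| = rω²|cosθ| = 0.053·(10.98)²·|cos 132.3°| = 4.3003 m/s².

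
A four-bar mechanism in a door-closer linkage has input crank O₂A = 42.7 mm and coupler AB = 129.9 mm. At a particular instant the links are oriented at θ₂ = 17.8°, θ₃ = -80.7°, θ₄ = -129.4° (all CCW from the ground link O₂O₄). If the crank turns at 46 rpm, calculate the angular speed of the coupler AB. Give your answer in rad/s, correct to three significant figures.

ω₂ = 4.817 rad/s (from 46 rpm).
Differentiating the loop-closure r₂e^{iθ₂}+r₃e^{iθ₃}=r₁+r₄e^{iθ₄} gives r₂ω₂e^{iθ₂}+r₃ω₃e^{iθ₃}=r₄ω₄e^{iθ₄}.
Eliminating the other unknown: ω₃ = r₂ω₂ sin(θ₄−θ₂) / [r₃ sin(θ₃−θ₄)].
Numerator sine = -0.54171; denominator sine = +0.75126.
Result = 0.0427·4.817·(-0.54171) / (0.1299·(+0.75126)) = -1.1418 rad/s; magnitude 1.1418 rad/s.

1.14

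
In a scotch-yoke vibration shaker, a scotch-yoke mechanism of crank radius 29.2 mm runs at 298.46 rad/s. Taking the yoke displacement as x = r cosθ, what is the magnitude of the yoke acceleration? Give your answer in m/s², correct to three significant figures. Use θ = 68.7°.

ω = 298.5 rad/s
x = r cosθ ⇒ ẍ = −rω² cosθ (ω constant).
|a| = rω²|cosθ| = 0.0292·(298.5)²·|cos 68.7°| = 944.85 m/s².

945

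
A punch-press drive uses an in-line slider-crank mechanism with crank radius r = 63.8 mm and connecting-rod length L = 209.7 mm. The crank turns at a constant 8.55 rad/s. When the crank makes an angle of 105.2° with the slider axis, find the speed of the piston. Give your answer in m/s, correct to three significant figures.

ω = 8.55 rad/s
For an in-line slider-crank, x = r cosθ + √(L² − r² sin²θ), so v = −rω sinθ·[1 + r cosθ/√(L² − r² sin²θ)].
With r = 0.0638 m, L = 0.2097 m, θ = 105.2°: √(L² − r² sin²θ) = 0.20046 m.
v = −0.0638·8.55·0.96502·[1 + 0.0638·-0.26219/0.20046] = -0.48248 m/s.
|v| = 0.48248 m/s.

0.482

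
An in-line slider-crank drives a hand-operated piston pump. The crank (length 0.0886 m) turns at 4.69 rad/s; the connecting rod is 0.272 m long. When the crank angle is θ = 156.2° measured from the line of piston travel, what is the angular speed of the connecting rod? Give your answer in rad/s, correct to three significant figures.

1.41

ω = 4.69 rad/s
The rod makes angle φ with the slider axis where L sinφ = r sinθ; differentiating, L cosφ·φ̇ = r ω cosθ.
L cosφ = √(L² − r² sin²θ) = 0.26964 m.
|ω_rod| = r ω |cosθ| / √(L² − r² sin²θ) = 0.0886·4.69·0.91496/0.26964 = 1.41 rad/s.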